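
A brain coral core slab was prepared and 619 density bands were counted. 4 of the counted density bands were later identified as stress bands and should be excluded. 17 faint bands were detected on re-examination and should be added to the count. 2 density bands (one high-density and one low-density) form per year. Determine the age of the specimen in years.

Correcting the raw count gives 619 − 4 + 17 = 632 true density bands.
With 2 density bands per year, 632 / 2 = 316 years.

316 yr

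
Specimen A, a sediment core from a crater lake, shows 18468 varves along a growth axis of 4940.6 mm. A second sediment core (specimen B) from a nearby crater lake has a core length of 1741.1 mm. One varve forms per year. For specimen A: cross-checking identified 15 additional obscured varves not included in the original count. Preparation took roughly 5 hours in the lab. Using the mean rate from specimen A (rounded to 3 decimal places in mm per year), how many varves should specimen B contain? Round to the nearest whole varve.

Specimen A: correcting the raw count gives 18468 + 15 = 18483 true varves.
A: Mean rate = 4940.6 mm / 18483 years ≈ 0.267 mm/yr.
For B, 1741.1 / 0.267 = 6520.97 years ≈ 6521 varves.

6521 varves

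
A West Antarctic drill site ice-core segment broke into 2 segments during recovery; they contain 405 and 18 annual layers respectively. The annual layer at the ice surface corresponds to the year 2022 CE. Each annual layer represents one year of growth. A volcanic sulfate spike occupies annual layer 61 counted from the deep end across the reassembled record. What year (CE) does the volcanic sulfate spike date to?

1660 CE

Total annual layers = 405 + 18 = 423.
Between annual layer 61 and the ice surface there are 423 − 61 = 362 annual layers.
Counting back 362 years from 2022 CE places the volcanic sulfate spike in 2022 − 362 = 1660 CE.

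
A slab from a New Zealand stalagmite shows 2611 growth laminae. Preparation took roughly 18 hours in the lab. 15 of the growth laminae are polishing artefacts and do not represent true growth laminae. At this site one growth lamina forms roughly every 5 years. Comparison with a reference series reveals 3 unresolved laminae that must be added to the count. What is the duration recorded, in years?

12995 yr

True growth lamina count = 2611 − 15 + 3 = 2599.
At 5 years per growth lamina, 2599 × 5 = 12995 years.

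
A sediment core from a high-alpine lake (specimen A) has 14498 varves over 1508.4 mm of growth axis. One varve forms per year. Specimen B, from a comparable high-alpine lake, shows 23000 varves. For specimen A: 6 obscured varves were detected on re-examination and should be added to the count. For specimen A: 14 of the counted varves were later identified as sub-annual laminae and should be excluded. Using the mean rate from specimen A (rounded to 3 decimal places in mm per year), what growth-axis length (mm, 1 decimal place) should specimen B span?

2392.0 mm

Specimen A: true varve count = 14498 − 14 + 6 = 14490.
A: Mean rate = 1508.4 mm / 14490 years ≈ 0.104 mm/year.
B's length ≈ 0.104 × 23000 = 2392.0 mm.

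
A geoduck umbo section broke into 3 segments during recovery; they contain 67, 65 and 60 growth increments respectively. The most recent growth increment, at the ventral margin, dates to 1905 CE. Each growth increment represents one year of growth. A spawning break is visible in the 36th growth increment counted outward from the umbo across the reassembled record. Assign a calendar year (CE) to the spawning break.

1749 CE

Total growth increments = 67 + 65 + 60 = 192.
Between growth increment 36 and the ventral margin there are 192 − 36 = 156 growth increments.
1905 − 156 = 1749 CE.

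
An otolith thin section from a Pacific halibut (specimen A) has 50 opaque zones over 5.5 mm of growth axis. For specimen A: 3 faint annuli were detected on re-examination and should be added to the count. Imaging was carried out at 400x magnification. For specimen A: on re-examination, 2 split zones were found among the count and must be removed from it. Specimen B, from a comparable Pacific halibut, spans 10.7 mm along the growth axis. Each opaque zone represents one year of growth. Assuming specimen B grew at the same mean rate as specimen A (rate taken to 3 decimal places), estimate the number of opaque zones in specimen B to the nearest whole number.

Specimen A: true opaque zone count = 50 − 2 + 3 = 51.
A: 5.5 mm over 51 years gives 5.5 / 51 ≈ 0.108 mm/year.
For B, 10.7 / 0.108 = 99.07 years ≈ 99 opaque zones.

99 opaque zones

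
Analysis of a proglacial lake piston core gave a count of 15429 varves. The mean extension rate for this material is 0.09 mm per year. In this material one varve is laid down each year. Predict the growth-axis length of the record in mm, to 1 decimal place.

The record spans 15429 years at 0.09 mm per year.
Length ≈ 0.09 × 15429 = 1388.6 mm.

1388.6 mm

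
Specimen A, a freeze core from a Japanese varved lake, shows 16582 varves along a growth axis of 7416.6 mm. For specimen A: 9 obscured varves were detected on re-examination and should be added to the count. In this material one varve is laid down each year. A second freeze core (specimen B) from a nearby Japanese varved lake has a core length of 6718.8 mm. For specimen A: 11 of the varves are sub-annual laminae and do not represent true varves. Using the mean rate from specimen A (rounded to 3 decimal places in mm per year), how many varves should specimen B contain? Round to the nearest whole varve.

Specimen A: true varve count = 16582 − 11 + 9 = 16580.
A: Mean rate = 7416.6 mm / 16580 years ≈ 0.447 mm per year.
Specimen B: 6718.8 mm / 0.447 mm per year = 15030.87 years ≈ 15031 varves.

15031 varves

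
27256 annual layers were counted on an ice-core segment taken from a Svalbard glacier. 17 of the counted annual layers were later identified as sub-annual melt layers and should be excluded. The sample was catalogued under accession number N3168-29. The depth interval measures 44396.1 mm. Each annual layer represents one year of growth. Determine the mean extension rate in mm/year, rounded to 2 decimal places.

After corrections the count is 27256 − 17 = 27239 annual layers.
Extension rate ≈ 44396.1 / 27239 = 1.63 mm/year.

1.63 mm/year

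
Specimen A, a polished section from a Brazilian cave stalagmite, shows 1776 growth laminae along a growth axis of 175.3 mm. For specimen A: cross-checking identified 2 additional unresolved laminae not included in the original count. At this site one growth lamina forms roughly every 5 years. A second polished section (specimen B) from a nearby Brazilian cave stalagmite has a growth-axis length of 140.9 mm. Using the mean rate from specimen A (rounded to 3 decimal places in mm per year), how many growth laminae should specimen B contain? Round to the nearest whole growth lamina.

Specimen A: after corrections the count is 1776 + 2 = 1778 growth laminae.
Specimen A: 1778 growth laminae at 5 years each span 1778 × 5 = 8890 years.
A: Extension rate ≈ 175.3 / 8890 = 0.020 mm/year.
B spans 140.9 / 0.020 = 7045.00 years; at 5 years per growth lamina that is 7045.00 / 5 ≈ 1409 growth laminae.

1409 growth laminae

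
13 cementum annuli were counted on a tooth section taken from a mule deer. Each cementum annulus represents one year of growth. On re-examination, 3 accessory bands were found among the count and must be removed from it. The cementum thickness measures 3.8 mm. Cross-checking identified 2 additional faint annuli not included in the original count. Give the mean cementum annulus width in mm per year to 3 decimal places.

After corrections the count is 13 − 3 + 2 = 12 cementum annuli.
3.8 mm over 12 years gives 3.8 / 12 ≈ 0.317 mm per year.

0.317 mm per year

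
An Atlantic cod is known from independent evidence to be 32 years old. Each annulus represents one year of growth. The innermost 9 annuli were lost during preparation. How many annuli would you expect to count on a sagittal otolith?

23 annuli

Expected annuli over 32 years: 32.
Subtracting the 9 annuli not captured gives 32 − 9 = 23 annuli in the record.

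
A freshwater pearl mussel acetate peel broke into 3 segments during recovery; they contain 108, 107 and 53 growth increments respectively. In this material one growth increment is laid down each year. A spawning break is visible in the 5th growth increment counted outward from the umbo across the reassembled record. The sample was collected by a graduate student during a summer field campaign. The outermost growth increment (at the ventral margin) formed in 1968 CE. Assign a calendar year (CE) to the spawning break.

Total growth increments = 108 + 107 + 53 = 268.
Between growth increment 5 and the ventral margin there are 268 − 5 = 263 growth increments.
1968 − 263 = 1705 CE.

1705 CE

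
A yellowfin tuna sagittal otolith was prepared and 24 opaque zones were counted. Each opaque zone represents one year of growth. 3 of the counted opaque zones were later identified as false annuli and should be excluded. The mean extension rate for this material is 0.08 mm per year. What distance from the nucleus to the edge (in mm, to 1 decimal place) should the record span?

1.7 mm

True opaque zone count = 24 − 3 = 21.
Length ≈ 0.08 × 21 = 1.7 mm.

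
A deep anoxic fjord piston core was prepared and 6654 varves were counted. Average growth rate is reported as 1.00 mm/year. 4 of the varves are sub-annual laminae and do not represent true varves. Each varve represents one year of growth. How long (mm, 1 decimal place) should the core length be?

6650.0 mm

After corrections the count is 6654 − 4 = 6650 varves.
Predicted length = 1.00 mm/year × 6650 years = 6650.0 mm.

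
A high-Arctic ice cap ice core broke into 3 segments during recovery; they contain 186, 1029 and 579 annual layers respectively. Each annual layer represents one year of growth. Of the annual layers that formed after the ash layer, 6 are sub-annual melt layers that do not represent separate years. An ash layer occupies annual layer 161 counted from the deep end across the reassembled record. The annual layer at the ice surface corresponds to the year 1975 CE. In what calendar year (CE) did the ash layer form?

348 CE

Total annual layers = 186 + 1029 + 579 = 1794.
The ash layer sits at annual layer 161 from the deep end, so 1794 − 161 = 1633 annual layers formed after it.
Removing the 6 false annual layers leaves 1633 − 6 = 1627 true annual layers beyond the ash layer.
Counting back 1627 years from 1975 CE places the ash layer in 1975 − 1627 = 348 CE.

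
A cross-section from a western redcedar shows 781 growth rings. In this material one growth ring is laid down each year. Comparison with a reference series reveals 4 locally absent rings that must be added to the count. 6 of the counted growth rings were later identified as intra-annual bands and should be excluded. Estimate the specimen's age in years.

Adjusted count: 781 − 6 + 4 = 779 growth rings.
At one growth ring per year, that is 779 years.

779 years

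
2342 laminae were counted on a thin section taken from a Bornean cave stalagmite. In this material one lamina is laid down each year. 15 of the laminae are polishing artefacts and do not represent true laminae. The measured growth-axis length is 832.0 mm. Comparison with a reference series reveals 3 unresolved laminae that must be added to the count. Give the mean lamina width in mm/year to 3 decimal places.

0.357 mm/year

After corrections the count is 2342 − 15 + 3 = 2330 laminae.
832.0 mm over 2330 years gives 832.0 / 2330 ≈ 0.357 mm/year.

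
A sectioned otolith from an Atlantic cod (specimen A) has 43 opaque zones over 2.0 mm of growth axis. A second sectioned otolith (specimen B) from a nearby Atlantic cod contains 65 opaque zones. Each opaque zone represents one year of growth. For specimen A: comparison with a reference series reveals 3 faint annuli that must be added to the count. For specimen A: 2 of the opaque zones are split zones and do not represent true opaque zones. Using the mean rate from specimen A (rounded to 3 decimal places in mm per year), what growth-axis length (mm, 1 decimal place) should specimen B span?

Specimen A: correcting the raw count gives 43 − 2 + 3 = 44 true opaque zones.
A: Mean rate = 2.0 mm / 44 years ≈ 0.045 mm/yr.
For B, 0.045 mm/year × 65 years = 2.9 mm.

2.9 mm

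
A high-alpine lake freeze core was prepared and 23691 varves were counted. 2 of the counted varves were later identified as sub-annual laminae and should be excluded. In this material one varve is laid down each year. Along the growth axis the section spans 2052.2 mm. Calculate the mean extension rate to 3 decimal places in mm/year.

0.087 mm/year

Adjusted count: 23691 − 2 = 23689 varves.
2052.2 mm over 23689 years gives 2052.2 / 23689 ≈ 0.087 mm/year.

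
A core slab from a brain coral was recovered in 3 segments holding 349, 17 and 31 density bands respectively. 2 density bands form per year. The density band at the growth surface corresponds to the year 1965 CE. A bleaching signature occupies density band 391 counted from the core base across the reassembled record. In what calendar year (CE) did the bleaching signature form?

1962 CE

Total density bands = 349 + 17 + 31 = 397.
The bleaching signature sits at density band 391 from the core base, so 397 − 391 = 6 density bands formed after it.
Dividing by 2 density bands per year: 6 / 2 = 3 years.
The density band at the growth surface is 1965 CE, so the bleaching signature dates to 1965 − 3 = 1962 CE.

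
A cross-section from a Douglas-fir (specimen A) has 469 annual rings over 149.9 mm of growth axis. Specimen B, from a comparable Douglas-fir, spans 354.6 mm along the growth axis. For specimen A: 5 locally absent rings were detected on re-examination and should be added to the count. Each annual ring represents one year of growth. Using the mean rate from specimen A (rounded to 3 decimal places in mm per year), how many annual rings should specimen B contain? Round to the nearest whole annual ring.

1122 annual rings

Specimen A: after corrections the count is 469 + 5 = 474 annual rings.
A: 149.9 mm over 474 years gives 149.9 / 474 ≈ 0.316 mm/yr.
For B, 354.6 / 0.316 = 1122.15 years ≈ 1122 annual rings.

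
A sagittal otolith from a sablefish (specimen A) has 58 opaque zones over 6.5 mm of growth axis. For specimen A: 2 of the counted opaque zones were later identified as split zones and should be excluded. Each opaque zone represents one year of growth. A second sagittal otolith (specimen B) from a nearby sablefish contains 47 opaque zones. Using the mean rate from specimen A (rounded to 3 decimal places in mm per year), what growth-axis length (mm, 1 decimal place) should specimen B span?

Specimen A: true opaque zone count = 58 − 2 = 56.
A: Extension rate ≈ 6.5 / 56 = 0.116 mm/year.
Length of B = 0.116 × 47 = 5.5 mm.

5.5 mm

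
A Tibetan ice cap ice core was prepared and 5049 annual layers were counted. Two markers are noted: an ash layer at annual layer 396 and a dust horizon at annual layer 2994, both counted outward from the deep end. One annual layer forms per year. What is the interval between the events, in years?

2994 − 396 = 2598 annual layers lie between the two events.
That is 2598 years at one annual layer per year.

2598 years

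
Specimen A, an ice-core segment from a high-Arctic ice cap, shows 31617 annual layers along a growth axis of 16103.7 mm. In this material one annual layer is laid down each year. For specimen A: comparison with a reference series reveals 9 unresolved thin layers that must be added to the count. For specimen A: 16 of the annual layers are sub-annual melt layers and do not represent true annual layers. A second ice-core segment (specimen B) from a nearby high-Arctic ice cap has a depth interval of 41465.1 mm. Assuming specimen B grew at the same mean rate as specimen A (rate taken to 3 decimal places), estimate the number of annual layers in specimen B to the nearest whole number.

81464 annual layers

Specimen A: correcting the raw count gives 31617 − 16 + 9 = 31610 true annual layers.
A: 16103.7 mm over 31610 years gives 16103.7 / 31610 ≈ 0.509 mm/yr.
B spans 41465.1 / 0.509 = 81463.85 years ≈ 81464 annual layers.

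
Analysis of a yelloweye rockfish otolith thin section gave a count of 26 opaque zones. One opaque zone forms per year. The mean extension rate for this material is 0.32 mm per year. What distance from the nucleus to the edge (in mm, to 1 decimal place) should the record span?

The record spans 26 years at 0.32 mm per year.
26 years at 0.32 mm/year gives 0.32 × 26 = 8.3 mm.

8.3 mm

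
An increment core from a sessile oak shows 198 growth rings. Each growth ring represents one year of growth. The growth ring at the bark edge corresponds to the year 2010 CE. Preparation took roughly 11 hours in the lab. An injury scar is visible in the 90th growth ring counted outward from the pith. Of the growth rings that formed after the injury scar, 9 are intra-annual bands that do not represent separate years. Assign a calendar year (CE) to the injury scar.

The injury scar sits at growth ring 90 from the pith, so 198 − 90 = 108 growth rings formed after it.
108 − 9 false = 99 true growth rings after the injury scar.
Counting back 99 years from 2010 CE places the injury scar in 2010 − 99 = 1911 CE.

1911 CE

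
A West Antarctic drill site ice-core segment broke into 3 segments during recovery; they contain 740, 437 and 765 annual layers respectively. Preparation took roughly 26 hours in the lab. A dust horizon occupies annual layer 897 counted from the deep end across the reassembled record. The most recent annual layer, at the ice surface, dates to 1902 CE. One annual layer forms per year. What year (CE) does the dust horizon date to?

857 CE

Total annual layers = 740 + 437 + 765 = 1942.
1942 − 897 = 1045 annual layers lie beyond the dust horizon toward the ice surface.
Counting back 1045 years from 1902 CE places the dust horizon in 1902 − 1045 = 857 CE.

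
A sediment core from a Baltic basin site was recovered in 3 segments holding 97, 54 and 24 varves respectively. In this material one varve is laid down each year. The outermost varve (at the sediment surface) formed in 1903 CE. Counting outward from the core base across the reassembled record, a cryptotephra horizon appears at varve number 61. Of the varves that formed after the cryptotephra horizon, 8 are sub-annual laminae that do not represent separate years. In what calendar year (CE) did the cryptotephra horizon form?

1797 CE

Total varves = 97 + 54 + 24 = 175.
The cryptotephra horizon sits at varve 61 from the core base, so 175 − 61 = 114 varves formed after it.
Removing the 8 false varves leaves 114 − 8 = 106 true varves beyond the cryptotephra horizon.
1903 − 106 = 1797 CE.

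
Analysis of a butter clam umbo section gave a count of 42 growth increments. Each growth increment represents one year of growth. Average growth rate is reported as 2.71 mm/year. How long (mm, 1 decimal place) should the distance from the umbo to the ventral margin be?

The record spans 42 years at 2.71 mm per year.
Predicted length = 2.71 mm/year × 42 years = 113.8 mm.

113.8 mm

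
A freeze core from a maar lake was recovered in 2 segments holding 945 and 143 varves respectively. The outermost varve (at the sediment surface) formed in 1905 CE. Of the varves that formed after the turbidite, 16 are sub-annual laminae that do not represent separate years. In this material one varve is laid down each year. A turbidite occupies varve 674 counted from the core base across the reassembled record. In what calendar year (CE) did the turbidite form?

Total varves = 945 + 143 = 1088.
1088 − 674 = 414 varves lie beyond the turbidite toward the sediment surface.
Excluding 16 false varves: 414 − 16 = 398.
Counting back 398 years from 1905 CE places the turbidite in 1905 − 398 = 1507 CE.

1507 CE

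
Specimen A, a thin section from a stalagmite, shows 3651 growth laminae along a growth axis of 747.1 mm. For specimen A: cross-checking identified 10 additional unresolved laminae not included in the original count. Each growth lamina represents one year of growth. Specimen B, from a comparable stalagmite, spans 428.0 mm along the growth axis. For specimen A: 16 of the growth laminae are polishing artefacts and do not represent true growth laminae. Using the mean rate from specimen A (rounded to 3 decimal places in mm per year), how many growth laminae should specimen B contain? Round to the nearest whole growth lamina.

2088 growth laminae

Specimen A: true growth lamina count = 3651 − 16 + 10 = 3645.
A: 747.1 mm over 3645 years gives 747.1 / 3645 ≈ 0.205 mm/year.
Specimen B: 428.0 mm / 0.205 mm per year = 2087.80 years ≈ 2088 growth laminae.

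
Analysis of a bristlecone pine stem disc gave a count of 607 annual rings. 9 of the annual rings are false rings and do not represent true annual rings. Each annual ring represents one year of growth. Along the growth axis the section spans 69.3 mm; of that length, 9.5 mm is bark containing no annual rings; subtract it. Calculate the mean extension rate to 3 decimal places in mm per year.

True annual ring count = 607 − 9 = 598.
The growth record spans 69.3 − 9.5 = 59.8 mm.
59.8 mm over 598 years gives 59.8 / 598 ≈ 0.100 mm per year.

0.100 mm per year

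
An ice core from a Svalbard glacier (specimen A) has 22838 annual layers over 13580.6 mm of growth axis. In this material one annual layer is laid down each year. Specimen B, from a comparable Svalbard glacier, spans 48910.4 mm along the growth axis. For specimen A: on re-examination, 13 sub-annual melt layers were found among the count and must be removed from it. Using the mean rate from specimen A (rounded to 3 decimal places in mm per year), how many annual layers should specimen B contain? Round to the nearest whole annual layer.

Specimen A: after corrections the count is 22838 − 13 = 22825 annual layers.
A: Extension rate ≈ 13580.6 / 22825 = 0.595 mm per year.
For B, 48910.4 / 0.595 = 82202.35 years ≈ 82202 annual layers.

82202 annual layers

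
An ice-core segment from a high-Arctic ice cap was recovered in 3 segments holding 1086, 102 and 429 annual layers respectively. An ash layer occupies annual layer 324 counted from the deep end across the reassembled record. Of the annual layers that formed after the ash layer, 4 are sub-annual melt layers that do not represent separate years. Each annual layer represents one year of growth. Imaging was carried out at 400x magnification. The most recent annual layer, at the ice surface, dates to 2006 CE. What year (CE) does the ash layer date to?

717 CE

Total annual layers = 1086 + 102 + 429 = 1617.
1617 − 324 = 1293 annual layers lie beyond the ash layer toward the ice surface.
Excluding 4 false annual layers: 1293 − 4 = 1289.
2006 − 1289 = 717 CE.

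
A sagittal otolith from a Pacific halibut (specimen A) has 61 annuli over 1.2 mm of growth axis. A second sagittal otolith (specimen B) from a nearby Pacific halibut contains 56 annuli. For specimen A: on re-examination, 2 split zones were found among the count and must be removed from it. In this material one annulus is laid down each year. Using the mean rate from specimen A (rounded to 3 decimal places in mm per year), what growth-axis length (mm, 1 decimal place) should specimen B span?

Specimen A: after corrections the count is 61 − 2 = 59 annuli.
A: Extension rate ≈ 1.2 / 59 = 0.020 mm/year.
B's length ≈ 0.020 × 56 = 1.1 mm.

1.1 mm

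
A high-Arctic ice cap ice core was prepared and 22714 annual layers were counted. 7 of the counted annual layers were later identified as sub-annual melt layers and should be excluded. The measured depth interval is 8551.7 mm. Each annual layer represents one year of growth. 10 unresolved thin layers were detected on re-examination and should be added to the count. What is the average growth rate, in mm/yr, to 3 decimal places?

After corrections the count is 22714 − 7 + 10 = 22717 annual layers.
Extension rate ≈ 8551.7 / 22717 = 0.376 mm/yr.

0.376 mm/yr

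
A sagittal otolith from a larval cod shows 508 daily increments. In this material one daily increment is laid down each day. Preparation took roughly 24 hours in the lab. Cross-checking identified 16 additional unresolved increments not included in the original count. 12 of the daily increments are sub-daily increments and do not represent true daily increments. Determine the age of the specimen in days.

Adjusted count: 508 − 12 + 16 = 512 daily increments.
One daily increment per day makes the duration 512 days.

512 d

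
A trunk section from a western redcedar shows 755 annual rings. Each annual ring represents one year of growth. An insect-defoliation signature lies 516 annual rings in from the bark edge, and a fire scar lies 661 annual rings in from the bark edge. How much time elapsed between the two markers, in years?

145 yr

The two markers are separated by 661 − 516 = 145 annual rings.
That is 145 years at one annual ring per year.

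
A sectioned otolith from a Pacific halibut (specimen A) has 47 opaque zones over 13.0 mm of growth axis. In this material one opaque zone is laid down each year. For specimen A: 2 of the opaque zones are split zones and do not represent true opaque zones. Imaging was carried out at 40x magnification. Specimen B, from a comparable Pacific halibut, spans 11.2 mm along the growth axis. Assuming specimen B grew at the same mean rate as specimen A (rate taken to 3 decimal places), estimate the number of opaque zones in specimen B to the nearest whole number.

Specimen A: true opaque zone count = 47 − 2 = 45.
A: Extension rate ≈ 13.0 / 45 = 0.289 mm/yr.
For B, 11.2 / 0.289 = 38.75 years ≈ 39 opaque zones.

39 opaque zones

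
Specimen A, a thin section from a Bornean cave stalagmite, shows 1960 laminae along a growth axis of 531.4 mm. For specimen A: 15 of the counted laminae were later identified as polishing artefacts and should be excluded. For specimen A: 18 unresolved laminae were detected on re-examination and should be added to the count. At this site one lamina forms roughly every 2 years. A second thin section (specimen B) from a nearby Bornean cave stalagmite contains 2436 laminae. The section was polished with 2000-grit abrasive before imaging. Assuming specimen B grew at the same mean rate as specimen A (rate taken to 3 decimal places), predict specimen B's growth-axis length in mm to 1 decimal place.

Specimen A: adjusted count: 1960 − 15 + 18 = 1963 laminae.
Specimen A: at 2 years per lamina, 1963 × 2 = 3926 years.
A: 531.4 mm over 3926 years gives 531.4 / 3926 ≈ 0.135 mm/yr.
Specimen B: at 2 years per lamina, 2436 × 2 = 4872 years. Length of B = 0.135 × 4872 = 657.7 mm.

657.7 mm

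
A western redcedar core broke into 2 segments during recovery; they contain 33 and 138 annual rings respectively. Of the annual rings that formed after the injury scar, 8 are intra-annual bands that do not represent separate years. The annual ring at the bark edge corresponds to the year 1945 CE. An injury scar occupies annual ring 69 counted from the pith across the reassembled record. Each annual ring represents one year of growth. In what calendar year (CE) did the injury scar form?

Total annual rings = 33 + 138 = 171.
The injury scar sits at annual ring 69 from the pith, so 171 − 69 = 102 annual rings formed after it.
Excluding 8 false annual rings: 102 − 8 = 94.
The annual ring at the bark edge is 1945 CE, so the injury scar dates to 1945 − 94 = 1851 CE.

1851 CE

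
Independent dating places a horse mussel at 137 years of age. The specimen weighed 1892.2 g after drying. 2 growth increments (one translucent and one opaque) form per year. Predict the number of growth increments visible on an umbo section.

274 growth increments

With 2 growth increments per year, 137 years would produce 137 × 2 = 274 growth increments.
So 274 growth increments should be present.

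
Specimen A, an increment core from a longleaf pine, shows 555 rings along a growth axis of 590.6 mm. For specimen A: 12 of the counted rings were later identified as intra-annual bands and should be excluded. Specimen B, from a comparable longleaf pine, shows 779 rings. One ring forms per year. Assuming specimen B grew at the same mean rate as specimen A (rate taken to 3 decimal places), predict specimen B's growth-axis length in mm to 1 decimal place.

847.6 mm

Specimen A: adjusted count: 555 − 12 = 543 rings.
A: 590.6 mm over 543 years gives 590.6 / 543 ≈ 1.088 mm/year.
Length of B = 1.088 × 779 = 847.6 mm.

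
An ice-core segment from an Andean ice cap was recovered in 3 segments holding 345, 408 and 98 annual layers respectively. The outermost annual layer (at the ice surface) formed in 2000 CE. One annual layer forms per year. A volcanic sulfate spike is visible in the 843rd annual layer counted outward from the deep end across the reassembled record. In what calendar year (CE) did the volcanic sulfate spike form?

1992 CE

Total annual layers = 345 + 408 + 98 = 851.
The volcanic sulfate spike sits at annual layer 843 from the deep end, so 851 − 843 = 8 annual layers formed after it.
The annual layer at the ice surface is 2000 CE, so the volcanic sulfate spike dates to 2000 − 8 = 1992 CE.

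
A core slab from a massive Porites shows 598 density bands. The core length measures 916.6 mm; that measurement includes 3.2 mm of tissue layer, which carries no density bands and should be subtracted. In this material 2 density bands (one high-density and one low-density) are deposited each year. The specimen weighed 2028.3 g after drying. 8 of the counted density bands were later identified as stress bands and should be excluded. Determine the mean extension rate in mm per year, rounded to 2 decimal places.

3.10 mm per year

Correcting the raw count gives 598 − 8 = 590 true density bands.
590 density bands at 2 per year is 590 / 2 = 295 years.
Removing the 3.2 mm offcut leaves 916.6 − 3.2 = 913.4 mm.
913.4 mm over 295 years gives 913.4 / 295 ≈ 3.10 mm per year.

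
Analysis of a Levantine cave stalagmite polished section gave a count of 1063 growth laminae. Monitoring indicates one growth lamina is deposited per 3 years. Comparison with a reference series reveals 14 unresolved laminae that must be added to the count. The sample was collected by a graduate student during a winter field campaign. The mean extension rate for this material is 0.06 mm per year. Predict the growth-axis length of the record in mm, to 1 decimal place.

After corrections the count is 1063 + 14 = 1077 growth laminae.
1077 growth laminae at 3 years each span 1077 × 3 = 3231 years.
Predicted length = 0.06 mm/year × 3231 years = 193.9 mm.

193.9 mm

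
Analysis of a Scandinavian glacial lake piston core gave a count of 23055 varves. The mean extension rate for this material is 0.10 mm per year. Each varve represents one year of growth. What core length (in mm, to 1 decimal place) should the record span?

2305.5 mm

23055 years of growth are recorded.
23055 years at 0.10 mm/year gives 0.10 × 23055 = 2305.5 mm.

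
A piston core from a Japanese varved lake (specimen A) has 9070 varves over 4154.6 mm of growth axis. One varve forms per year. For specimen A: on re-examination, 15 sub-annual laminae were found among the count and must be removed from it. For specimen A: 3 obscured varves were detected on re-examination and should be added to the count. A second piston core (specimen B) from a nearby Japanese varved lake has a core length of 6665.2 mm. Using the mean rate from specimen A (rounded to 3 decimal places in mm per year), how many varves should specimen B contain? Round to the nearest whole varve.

14521 varves

Specimen A: true varve count = 9070 − 15 + 3 = 9058.
A: Mean rate = 4154.6 mm / 9058 years ≈ 0.459 mm/year.
Specimen B: 6665.2 mm / 0.459 mm per year = 14521.13 years ≈ 14521 varves.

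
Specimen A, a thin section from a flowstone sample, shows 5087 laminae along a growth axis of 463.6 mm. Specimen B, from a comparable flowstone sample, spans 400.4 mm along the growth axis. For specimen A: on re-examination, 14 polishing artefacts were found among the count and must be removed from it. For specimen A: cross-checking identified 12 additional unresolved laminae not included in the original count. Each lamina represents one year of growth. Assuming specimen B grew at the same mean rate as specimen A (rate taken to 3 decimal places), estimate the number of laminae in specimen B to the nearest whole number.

Specimen A: adjusted count: 5087 − 14 + 12 = 5085 laminae.
A: Mean rate = 463.6 mm / 5085 years ≈ 0.091 mm per year.
B spans 400.4 / 0.091 = 4400.00 years ≈ 4400 laminae.

4400 laminae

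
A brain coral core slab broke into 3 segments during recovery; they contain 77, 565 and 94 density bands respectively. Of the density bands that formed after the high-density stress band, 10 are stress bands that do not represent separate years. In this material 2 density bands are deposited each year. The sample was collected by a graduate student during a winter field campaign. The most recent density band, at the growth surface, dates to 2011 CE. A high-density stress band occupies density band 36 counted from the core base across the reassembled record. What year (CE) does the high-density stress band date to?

1666 CE

Total density bands = 77 + 565 + 94 = 736.
Between density band 36 and the growth surface there are 736 − 36 = 700 density bands.
Excluding 10 false density bands: 700 − 10 = 690.
690 density bands at 2 per year is 690 / 2 = 345 years.
Counting back 345 years from 2011 CE places the high-density stress band in 2011 − 345 = 1666 CE.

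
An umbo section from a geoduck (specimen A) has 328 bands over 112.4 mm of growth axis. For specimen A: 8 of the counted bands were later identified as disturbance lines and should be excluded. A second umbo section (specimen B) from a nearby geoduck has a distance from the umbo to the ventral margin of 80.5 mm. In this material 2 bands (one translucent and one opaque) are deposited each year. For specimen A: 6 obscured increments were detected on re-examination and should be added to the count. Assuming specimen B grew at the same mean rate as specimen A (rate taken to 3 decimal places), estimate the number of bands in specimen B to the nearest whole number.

233 bands

Specimen A: correcting the raw count gives 328 − 8 + 6 = 326 true bands.
Specimen A: 326 bands at 2 per year is 326 / 2 = 163 years.
A: 112.4 mm over 163 years gives 112.4 / 163 ≈ 0.690 mm/year.
For B, 80.5 / 0.690 = 116.67 years; at 2 bands per year that is 116.67 × 2 ≈ 233 bands.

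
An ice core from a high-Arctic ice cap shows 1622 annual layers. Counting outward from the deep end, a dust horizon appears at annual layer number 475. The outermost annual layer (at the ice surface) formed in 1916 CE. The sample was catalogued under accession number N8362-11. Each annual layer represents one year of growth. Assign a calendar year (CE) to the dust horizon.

769 CE

1622 − 475 = 1147 annual layers lie beyond the dust horizon toward the ice surface.
The annual layer at the ice surface is 1916 CE, so the dust horizon dates to 1916 − 1147 = 769 CE.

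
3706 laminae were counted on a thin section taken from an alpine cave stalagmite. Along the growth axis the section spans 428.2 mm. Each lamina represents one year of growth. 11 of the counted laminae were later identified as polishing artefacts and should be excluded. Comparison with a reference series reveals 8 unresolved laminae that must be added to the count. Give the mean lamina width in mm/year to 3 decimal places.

True lamina count = 3706 − 11 + 8 = 3703.
Mean rate = 428.2 mm / 3703 years ≈ 0.116 mm/year.

0.116 mm/year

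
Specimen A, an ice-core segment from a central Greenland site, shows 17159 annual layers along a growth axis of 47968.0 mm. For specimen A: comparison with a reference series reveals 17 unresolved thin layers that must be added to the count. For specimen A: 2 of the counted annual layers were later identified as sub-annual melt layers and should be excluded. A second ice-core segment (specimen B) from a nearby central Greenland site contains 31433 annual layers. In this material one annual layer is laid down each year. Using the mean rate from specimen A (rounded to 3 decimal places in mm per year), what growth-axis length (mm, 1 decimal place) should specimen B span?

Specimen A: correcting the raw count gives 17159 − 2 + 17 = 17174 true annual layers.
A: Mean rate = 47968.0 mm / 17174 years ≈ 2.793 mm/year.
Length of B = 2.793 × 31433 = 87792.4 mm.

87792.4 mm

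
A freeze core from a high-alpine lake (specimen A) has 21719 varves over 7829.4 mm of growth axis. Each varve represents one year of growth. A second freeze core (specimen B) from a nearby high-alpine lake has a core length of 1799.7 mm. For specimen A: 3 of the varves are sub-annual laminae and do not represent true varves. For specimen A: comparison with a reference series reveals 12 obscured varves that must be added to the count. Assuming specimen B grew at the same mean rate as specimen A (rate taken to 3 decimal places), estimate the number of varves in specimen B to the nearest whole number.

4999 varves

Specimen A: adjusted count: 21719 − 3 + 12 = 21728 varves.
A: Mean rate = 7829.4 mm / 21728 years ≈ 0.360 mm/year.
B spans 1799.7 / 0.360 = 4999.17 years ≈ 4999 varves.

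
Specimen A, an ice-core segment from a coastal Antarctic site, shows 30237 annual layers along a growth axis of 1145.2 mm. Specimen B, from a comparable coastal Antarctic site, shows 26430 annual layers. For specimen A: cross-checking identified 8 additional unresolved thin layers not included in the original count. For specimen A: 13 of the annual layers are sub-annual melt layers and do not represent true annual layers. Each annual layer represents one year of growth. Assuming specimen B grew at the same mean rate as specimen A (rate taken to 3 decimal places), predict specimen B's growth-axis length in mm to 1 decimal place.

1004.3 mm

Specimen A: after corrections the count is 30237 − 13 + 8 = 30232 annual layers.
A: Extension rate ≈ 1145.2 / 30232 = 0.038 mm/yr.
For B, 0.038 mm/year × 26430 years = 1004.3 mm.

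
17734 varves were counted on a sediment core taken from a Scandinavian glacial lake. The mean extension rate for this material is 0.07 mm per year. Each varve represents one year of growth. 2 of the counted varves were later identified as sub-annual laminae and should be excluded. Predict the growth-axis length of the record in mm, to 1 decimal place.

1241.2 mm

Adjusted count: 17734 − 2 = 17732 varves.
17732 years at 0.07 mm/year gives 0.07 × 17732 = 1241.2 mm.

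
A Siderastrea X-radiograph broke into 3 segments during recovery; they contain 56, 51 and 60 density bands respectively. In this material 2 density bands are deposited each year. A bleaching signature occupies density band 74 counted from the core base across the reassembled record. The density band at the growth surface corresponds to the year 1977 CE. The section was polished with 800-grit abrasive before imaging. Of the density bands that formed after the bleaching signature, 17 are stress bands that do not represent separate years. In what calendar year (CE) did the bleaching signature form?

Total density bands = 56 + 51 + 60 = 167.
The bleaching signature sits at density band 74 from the core base, so 167 − 74 = 93 density bands formed after it.
93 − 17 false = 76 true density bands after the bleaching signature.
With 2 density bands per year, 76 / 2 = 38 years.
The density band at the growth surface is 1977 CE, so the bleaching signature dates to 1977 − 38 = 1939 CE.

1939 CE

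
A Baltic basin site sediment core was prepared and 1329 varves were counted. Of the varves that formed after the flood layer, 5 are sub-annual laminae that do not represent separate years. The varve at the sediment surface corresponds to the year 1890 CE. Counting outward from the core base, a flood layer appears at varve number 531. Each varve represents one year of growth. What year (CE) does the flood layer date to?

The flood layer sits at varve 531 from the core base, so 1329 − 531 = 798 varves formed after it.
Excluding 5 false varves: 798 − 5 = 793.
Counting back 793 years from 1890 CE places the flood layer in 1890 − 793 = 1097 CE.

1097 CE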